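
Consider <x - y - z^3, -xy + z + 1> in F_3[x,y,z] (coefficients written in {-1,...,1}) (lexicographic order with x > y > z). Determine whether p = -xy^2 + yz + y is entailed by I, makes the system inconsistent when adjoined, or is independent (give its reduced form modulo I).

-xy^2 + yz + y lies in I (it reduces to 0).

First compute the reduced Gröbner basis of I by Buchberger's algorithm.
f_1 = x - y - z^3, LT = x.
f_2 = -xy + z + 1, LT = xy.

S(f_1,f_2): lcm = xy. S = -y^2 - yz^3 + z + 1.
  leading term y^2: no divisor's leading term divides it; move -y^2 to the remainder.
  leading term yz^3: no divisor's leading term divides it; move -yz^3 to the remainder.
  leading term z: no divisor's leading term divides it; move z to the remainder.
  leading term 1: no divisor's leading term divides it; move 1 to the remainder.
  remainder -y^2 - yz^3 + z + 1 ≠ 0; add h_3 = -y^2 - yz^3 + z + 1 to the basis.

The other S-polynomials (S(f_1,h_3), S(f_2,h_3)) all reduce to 0 modulo the current basis, so we have a Gröbner basis.
Inter-reduce: drop elements whose leading term is divisible by another's, tail-reduce, and make monic.
Reduced Gröbner basis: {x - y - z^3, y^2 + yz^3 - z - 1}.
Label its elements g_1 = x - y - z^3, g_2 = y^2 + yz^3 - z - 1.

Reduce p = -xy^2 + yz + y modulo G:
  leading term xy^2: subtract (-y^2)·g_1 from -xy^2 + yz + y → -y^3 - y^2z^3 + yz + y
  leading term y^3: subtract (-y)·g_2 from -y^3 - y^2z^3 + yz + y → 0
  normal form = 0.
Since the normal form is 0, p ∈ I.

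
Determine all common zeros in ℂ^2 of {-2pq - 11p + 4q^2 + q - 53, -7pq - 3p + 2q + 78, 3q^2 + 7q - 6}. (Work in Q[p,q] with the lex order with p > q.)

{(-4, -3)}

Compute a lex Gröbner basis by Buchberger's algorithm.
f_1 = -2pq - 11p + 4q^2 + q - 53, LT = pq.
f_2 = -7pq - 3p + 2q + 78, LT = pq.
f_3 = 3q^2 + 7q - 6, LT = q^2.

S(f_1,f_2): lcm = pq. S = 71/14p - 2q^2 - 3/14q + 527/14.
  leading term p: no divisor's leading term divides it; move 71/14p to the remainder.
  leading term q^2: subtract (-2/3)·f_3 from -2q^2 - 3/14q + 527/14 → 187/42q + 471/14
  leading term q: no divisor's leading term divides it; move 187/42q to the remainder.
  leading term 1: no divisor's leading term divides it; move 471/14 to the remainder.
  remainder 71/14p + 187/42q + 471/14 ≠ 0; add h_4 = 71/14p + 187/42q + 471/14 to the basis.

S(f_1,f_3): lcm = pq^2. S = 19/6pq + 2p - 2q^3 - 1/2q^2 + 53/2q.
  leading term pq: subtract (-19/12)·f_1 from 19/6pq + 2p - 2q^3 - 1/2q^2 + 53/2q → -185/12p - 2q^3 + 35/6q^2 + 337/12q - 1007/12
  leading term p: subtract (-1295/426)·h_4 from -185/12p - 2q^3 + 35/6q^2 + 337/12q - 1007/12 → -2q^3 + 35/6q^2 + 26594/639q + 7819/426
  leading term q^3: subtract (-2/3q)·f_3 from -2q^3 + 35/6q^2 + 26594/639q + 7819/426 → 21/2q^2 + 24038/639q + 7819/426
  leading term q^2: subtract (7/2)·f_3 from 21/2q^2 + 24038/639q + 7819/426 → 16765/1278q + 16765/426
  leading term q: no divisor's leading term divides it; move 16765/1278q to the remainder.
  leading term 1: no divisor's leading term divides it; move 16765/426 to the remainder.
  remainder 16765/1278q + 16765/426 ≠ 0; add h_5 = 16765/1278q + 16765/426 to the basis.

S(f_2,f_3): lcm = pq^2. S = -40/21pq + 2p - 2/7q^2 - 78/7q.
  leading term pq: subtract (20/21)·f_1 from -40/21pq + 2p - 2/7q^2 - 78/7q → 262/21p - 86/21q^2 - 254/21q + 1060/21
  leading term p: subtract (524/213)·h_4 from 262/21p - 86/21q^2 - 254/21q + 1060/21 → -86/21q^2 - 14728/639q - 48142/1491
  leading term q^2: subtract (-86/63)·f_3 from -86/21q^2 - 14728/639q - 48142/1491 → -958/71q - 2874/71
  leading term q: subtract (-36/35)·h_5 from -958/71q - 2874/71 → 0
  remainder 0.

S(f_1,h_4): lcm = pq. S = 11/2p - 613/213q^2 - 1013/142q + 53/2.
  leading term p: subtract (77/71)·h_4 from 11/2p - 613/213q^2 - 1013/142q + 53/2 → -613/213q^2 - 2548/213q - 709/71
  leading term q^2: subtract (-613/639)·f_3 from -613/213q^2 - 2548/213q - 709/71 → -3353/639q - 3353/213
  leading term q: subtract (-2/5)·h_5 from -3353/639q - 3353/213 → 0
  remainder 0.

S(f_2,h_4): lcm = pq. S = 3/7p - 187/213q^2 - 3439/497q - 78/7.
  leading term p: subtract (6/71)·h_4 from 3/7p - 187/213q^2 - 3439/497q - 78/7 → -187/213q^2 - 518/71q - 993/71
  leading term q^2: subtract (-187/639)·f_3 from -187/213q^2 - 518/71q - 993/71 → -3353/639q - 3353/213
  leading term q: subtract (-2/5)·h_5 from -3353/639q - 3353/213 → 0
  remainder 0.

S(f_3,h_4): leading monomials are coprime, so the S-polynomial reduces to 0 (Buchberger's first criterion).
S(f_1,h_5): lcm = pq. S = 5/2p - 2q^2 - 1/2q + 53/2.
  leading term p: subtract (35/71)·h_4 from 5/2p - 2q^2 - 1/2q + 53/2 → -2q^2 - 574/213q + 704/71
  leading term q^2: subtract (-2/3)·f_3 from -2q^2 - 574/213q + 704/71 → 140/71q + 420/71
  leading term q: subtract (72/479)·h_5 from 140/71q + 420/71 → 0
  remainder 0.

S(f_2,h_5): lcm = pq. S = -18/7p - 2/7q - 78/7.
  leading term p: subtract (-36/71)·h_4 from -18/7p - 2/7q - 78/7 → 140/71q + 420/71
  leading term q: subtract (72/479)·h_5 from 140/71q + 420/71 → 0
  remainder 0.

S(f_3,h_5): lcm = q^2. S = -2/3q - 2.
  leading term q: subtract (-852/16765)·h_5 from -2/3q - 2 → 0
  remainder 0.

S(h_4,h_5): leading monomials are coprime, so the S-polynomial reduces to 0 (Buchberger's first criterion).
Every S-polynomial of the final basis reduces to 0, so we have a Gröbner basis.
Inter-reduce: drop elements whose leading term is divisible by another's, tail-reduce, and make monic.
Reduced Gröbner basis: {p + 4, q + 3}.

From the last basis element, q + 3 = 0, so q takes values in {-3}. Each choice, substituted upward through the basis, yields the corresponding point(s) of the solution set.
  q = -3: the earlier basis element becomes p + 4 = 0, giving p = -4 — point (-4, -3).
Each listed point satisfies every original equation (direct substitution).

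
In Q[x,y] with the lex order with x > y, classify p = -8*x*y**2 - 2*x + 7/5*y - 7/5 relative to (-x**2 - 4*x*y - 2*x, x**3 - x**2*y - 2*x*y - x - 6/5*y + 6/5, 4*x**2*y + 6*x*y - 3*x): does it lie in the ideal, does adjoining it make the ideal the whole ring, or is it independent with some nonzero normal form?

First compute the reduced Gröbner basis of I by Buchberger's algorithm.
f_1 = -x**2 - 4*x*y - 2*x, LT = x**2.
f_2 = x**3 - x**2*y - 2*x*y - x - 6/5*y + 6/5, LT = x**3.
f_3 = 4*x**2*y + 6*x*y - 3*x, LT = x**2*y.

S(f_1,f_2): lcm = x**3. S = 5*x**2*y + 2*x**2 + 2*x*y + x + 6/5*y - 6/5.
  reduce S modulo (f_1, f_2, f_3):
  remainder -20*x*y**2 - 16*x*y - 3*x + 6/5*y - 6/5 ≠ 0; add h_4 = -20*x*y**2 - 16*x*y - 3*x + 6/5*y - 6/5 to the basis.

S(f_1,f_3): lcm = x**2*y. S = 4*x*y**2 + 1/2*x*y + 3/4*x.
  reduce S modulo (f_1, f_2, f_3, h_4):
  remainder -27/10*x*y + 3/20*x + 6/25*y - 6/25 ≠ 0; add h_5 = -27/10*x*y + 3/20*x + 6/25*y - 6/25 to the basis.

S(f_2,f_3): lcm = x**3*y. S = -x**2*y**2 - 3/2*x**2*y + 3/4*x**2 - 2*x*y**2 - x*y - 6/5*y**2 + 6/5*y.
  reduce S modulo (f_1, f_2, f_3, h_4, h_5):
  remainder -32/15*x - 24/25*y**2 + 59/75*y + 13/75 ≠ 0; add h_6 = -32/15*x - 24/25*y**2 + 59/75*y + 13/75 to the basis.

S(f_1,h_4): lcm = x**2*y**2. S = -4/5*x**2*y - 3/20*x**2 + 4*x*y**3 + 2*x*y**2 + 3/50*x*y - 3/50*x.
  reduce S modulo (f_1, f_2, f_3, h_4, h_5, h_6):
  remainder 531/2000*y**2 - 2169/16000*y - 2079/16000 ≠ 0; add h_7 = 531/2000*y**2 - 2169/16000*y - 2079/16000 to the basis.

S(f_2,h_4): lcm = x**3*y**2. S = -4/5*x**3*y - 3/20*x**3 - x**2*y**3 + 3/50*x**2*y - 3/50*x**2 - 2*x*y**3 - x*y**2 - 6/5*y**3 + 6/5*y**2.
  reduce S modulo (f_1, f_2, f_3, h_4, h_5, h_6, h_7):
  remainder 129897/3481000*y - 129897/3481000 ≠ 0; add h_8 = 129897/3481000*y - 129897/3481000 to the basis.

The other S-polynomials (S(f_3,h_4), S(f_1,h_5), S(f_2,h_5), S(f_3,h_5), S(h_4,h_5), S(f_1,h_6), S(f_2,h_6), S(f_3,h_6), S(h_4,h_6), S(h_5,h_6), S(f_1,h_7), S(f_2,h_7), S(f_3,h_7), S(h_4,h_7), S(h_5,h_7), S(h_6,h_7), S(f_1,h_8), S(f_2,h_8), S(f_3,h_8), S(h_4,h_8), S(h_5,h_8), S(h_6,h_8), S(h_7,h_8)) all reduce to 0 modulo the current basis, so we have a Gröbner basis.
Inter-reduce: drop elements whose leading term is divisible by another's, tail-reduce, and make monic.
Reduced Gröbner basis: {x, y - 1}.
Label its elements g_1 = x, g_2 = y - 1.

Reduce p = -8*x*y**2 - 2*x + 7/5*y - 7/5 modulo G:
  leading term x*y**2: subtract (-8*y**2)·g_1 from -8*x*y**2 - 2*x + 7/5*y - 7/5 → -2*x + 7/5*y - 7/5
  leading term x: subtract (-2)·g_1 from -2*x + 7/5*y - 7/5 → 7/5*y - 7/5
  leading term y: subtract (7/5)·g_2 from 7/5*y - 7/5 → 0
  normal form = 0.
Since the normal form is 0, p ∈ I.

Ideal membership is decidable via reduction modulo a Gröbner basis.

-8*x*y**2 - 2*x + 7/5*y - 7/5 lies in I (it reduces to 0).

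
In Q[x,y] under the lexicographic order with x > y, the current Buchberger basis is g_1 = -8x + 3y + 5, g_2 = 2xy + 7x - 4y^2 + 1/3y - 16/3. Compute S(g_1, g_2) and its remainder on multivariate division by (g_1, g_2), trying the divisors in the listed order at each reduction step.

S(g_1, g_2) = -7/2x + 13/8y^2 - 19/24y + 8/3; remainder on division = 13/8y^2 - 101/48y + 23/48.

lcm(LM(g_1), LM(g_2)) = xy.
S = (lcm/LT(g_1))·g_1 − (lcm/LT(g_2))·g_2 = -7/2x + 13/8y^2 - 19/24y + 8/3.
Reduce S modulo (g_1, g_2) in that order:
  leading term x: subtract (7/16)·g_1 from -7/2x + 13/8y^2 - 19/24y + 8/3 → 13/8y^2 - 101/48y + 23/48
  leading term y^2: no divisor's leading term divides it; move 13/8y^2 to the remainder.
  leading term y: no divisor's leading term divides it; move -101/48y to the remainder.
  leading term 1: no divisor's leading term divides it; move 23/48 to the remainder.
The remainder 13/8y^2 - 101/48y + 23/48 is nonzero, so it would be added as the next basis element.
This is the inner loop of Buchberger's algorithm — each nonzero remainder becomes a new basis element.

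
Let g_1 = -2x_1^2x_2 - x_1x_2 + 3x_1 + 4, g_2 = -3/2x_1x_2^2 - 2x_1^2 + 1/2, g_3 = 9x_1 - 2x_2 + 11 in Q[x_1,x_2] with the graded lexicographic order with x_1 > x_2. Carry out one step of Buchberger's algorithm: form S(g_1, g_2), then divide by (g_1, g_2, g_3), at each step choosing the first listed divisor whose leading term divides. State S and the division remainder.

S(g_1, g_2) = -4/3x_1^3 + 1/2x_1x_2^2 - 3/2x_1x_2 + 1/3x_1 - 2x_2; remainder on division = -553/2187x_2^2 - 3917/4374x_2 + 5023/4374.

lcm(LM(g_1), LM(g_2)) = x_1^2x_2^2.
S = (lcm/LT(g_1))·g_1 − (lcm/LT(g_2))·g_2 = -4/3x_1^3 + 1/2x_1x_2^2 - 3/2x_1x_2 + 1/3x_1 - 2x_2.
Reduce S modulo (g_1, g_2, g_3) in that order:
  leading term x_1^3: subtract (-4/27x_1^2)·g_3 from -4/3x_1^3 + 1/2x_1x_2^2 - 3/2x_1x_2 + 1/3x_1 - 2x_2 → -8/27x_1^2x_2 + 1/2x_1x_2^2 + 44/27x_1^2 - 3/2x_1x_2 + 1/3x_1 - 2x_2
  leading term x_1^2x_2: subtract (4/27)·g_1 from -8/27x_1^2x_2 + 1/2x_1x_2^2 + 44/27x_1^2 - 3/2x_1x_2 + 1/3x_1 - 2x_2 → 1/2x_1x_2^2 + 44/27x_1^2 - 73/54x_1x_2 - 1/9x_1 - 2x_2 - 16/27
  leading term x_1x_2^2: subtract (-1/3)·g_2 from 1/2x_1x_2^2 + 44/27x_1^2 - 73/54x_1x_2 - 1/9x_1 - 2x_2 - 16/27 → 26/27x_1^2 - 73/54x_1x_2 - 1/9x_1 - 2x_2 - 23/54
  leading term x_1^2: subtract (26/243x_1)·g_3 from 26/27x_1^2 - 73/54x_1x_2 - 1/9x_1 - 2x_2 - 23/54 → -553/486x_1x_2 - 313/243x_1 - 2x_2 - 23/54
  leading term x_1x_2: subtract (-553/4374x_2)·g_3 from -553/486x_1x_2 - 313/243x_1 - 2x_2 - 23/54 → -553/2187x_2^2 - 313/243x_1 - 2665/4374x_2 - 23/54
  leading term x_2^2: no divisor's leading term divides it; move -553/2187x_2^2 to the remainder.
  leading term x_1: subtract (-313/2187)·g_3 from -313/243x_1 - 2665/4374x_2 - 23/54 → -3917/4374x_2 + 5023/4374
  leading term x_2: no divisor's leading term divides it; move -3917/4374x_2 to the remainder.
  leading term 1: no divisor's leading term divides it; move 5023/4374 to the remainder.
The remainder -553/2187x_2^2 - 3917/4374x_2 + 5023/4374 is nonzero, so it would be added as the next basis element.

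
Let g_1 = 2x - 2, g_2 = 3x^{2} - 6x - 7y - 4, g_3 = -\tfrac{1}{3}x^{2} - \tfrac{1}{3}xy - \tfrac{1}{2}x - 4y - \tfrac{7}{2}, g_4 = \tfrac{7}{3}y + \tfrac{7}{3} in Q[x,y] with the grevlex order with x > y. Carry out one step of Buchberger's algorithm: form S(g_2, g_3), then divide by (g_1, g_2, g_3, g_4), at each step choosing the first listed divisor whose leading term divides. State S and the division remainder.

lcm(LM(g_2), LM(g_3)) = x^{2}.
S = (lcm/LT(g_2))·g_2 − (lcm/LT(g_3))·g_3 = -xy - \tfrac{7}{2}x - \tfrac{43}{3}y - \tfrac{71}{6}.
Reduce S modulo (g_1, g_2, g_3, g_4) in that order:
  leading term xy: subtract (-\tfrac{1}{2}y)·g_1 from -xy - \tfrac{7}{2}x - \tfrac{43}{3}y - \tfrac{71}{6} → -\tfrac{7}{2}x - \tfrac{46}{3}y - \tfrac{71}{6}
  leading term x: subtract (-\tfrac{7}{4})·g_1 from -\tfrac{7}{2}x - \tfrac{46}{3}y - \tfrac{71}{6} → -\tfrac{46}{3}y - \tfrac{46}{3}
  leading term y: subtract (-\tfrac{46}{7})·g_4 from -\tfrac{46}{3}y - \tfrac{46}{3} → 0
The remainder is 0, so this S-polynomial contributes no new basis element.

S(g_2, g_3) = -xy - \tfrac{7}{2}x - \tfrac{43}{3}y - \tfrac{71}{6}; remainder on division = 0.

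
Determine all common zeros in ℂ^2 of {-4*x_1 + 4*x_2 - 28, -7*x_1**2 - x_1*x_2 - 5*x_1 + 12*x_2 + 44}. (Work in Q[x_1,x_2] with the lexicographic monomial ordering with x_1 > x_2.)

{(-4, 3), (4, 11)}

Compute a lex Gröbner basis by Buchberger's algorithm.
f_1 = -4*x_1 + 4*x_2 - 28, LT = x_1.
f_2 = -7*x_1**2 - x_1*x_2 - 5*x_1 + 12*x_2 + 44, LT = x_1**2.

S(f_1,f_2): lcm = x_1**2. S = -8/7*x_1*x_2 + 44/7*x_1 + 12/7*x_2 + 44/7.
  leading term x_1*x_2: subtract (2/7*x_2)·f_1 from -8/7*x_1*x_2 + 44/7*x_1 + 12/7*x_2 + 44/7 → 44/7*x_1 - 8/7*x_2**2 + 68/7*x_2 + 44/7
  leading term x_1: subtract (-11/7)·f_1 from 44/7*x_1 - 8/7*x_2**2 + 68/7*x_2 + 44/7 → -8/7*x_2**2 + 16*x_2 - 264/7
  leading term x_2**2: no divisor's leading term divides it; move -8/7*x_2**2 to the remainder.
  leading term x_2: no divisor's leading term divides it; move 16*x_2 to the remainder.
  leading term 1: no divisor's leading term divides it; move -264/7 to the remainder.
  remainder -8/7*x_2**2 + 16*x_2 - 264/7 ≠ 0; add h_3 = -8/7*x_2**2 + 16*x_2 - 264/7 to the basis.

The other S-polynomials (S(f_1,h_3), S(f_2,h_3)) all reduce to 0 modulo the current basis, so we have a Gröbner basis.
Inter-reduce: drop elements whose leading term is divisible by another's, tail-reduce, and make monic.
Reduced Gröbner basis: {x_1 - x_2 + 7, x_2**2 - 14*x_2 + 33}.

Since the basis is lex-ordered, x_2**2 - 14*x_2 + 33 is univariate in x_2. Its roots are {3, 11}. Back-substituting each root into the other basis elements fixes the other coordinates.
  x_2 = 3: the earlier basis element becomes x_1 + 4 = 0, giving x_1 = -4 — point (-4, 3).
  x_2 = 11: the earlier basis element becomes x_1 - 4 = 0, giving x_1 = 4 — point (4, 11).
Check: every point annihilates each of the original generators.
This is the nonlinear analogue of row-reducing a linear system.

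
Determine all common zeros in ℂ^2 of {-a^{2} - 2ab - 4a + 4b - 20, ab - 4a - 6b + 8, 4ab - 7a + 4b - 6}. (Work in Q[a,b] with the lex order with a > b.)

Compute a lex Gröbner basis by Buchberger's algorithm.
f_1 = -a^{2} - 2ab - 4a + 4b - 20, LT = a^{2}.
f_2 = ab - 4a - 6b + 8, LT = ab.
f_3 = 4ab - 7a + 4b - 6, LT = ab.

S(f_1,f_2): lcm = a^{2}b. S = 4a^{2} + 2ab^{2} + 10ab - 8a - 4b^{2} + 20b.
  leading term a^{2}: subtract (-4)·f_1 from 4a^{2} + 2ab^{2} + 10ab - 8a - 4b^{2} + 20b → 2ab^{2} + 2ab - 24a - 4b^{2} + 36b - 80
  leading term ab^{2}: subtract (2b)·f_2 from 2ab^{2} + 2ab - 24a - 4b^{2} + 36b - 80 → 10ab - 24a + 8b^{2} + 20b - 80
  leading term ab: subtract (10)·f_2 from 10ab - 24a + 8b^{2} + 20b - 80 → 16a + 8b^{2} + 80b - 160
  leading term a: no divisor's leading term divides it; move 16a to the remainder.
  leading term b^{2}: no divisor's leading term divides it; move 8b^{2} to the remainder.
  leading term b: no divisor's leading term divides it; move 80b to the remainder.
  leading term 1: no divisor's leading term divides it; move -160 to the remainder.
  remainder 16a + 8b^{2} + 80b - 160 ≠ 0; add h_4 = 16a + 8b^{2} + 80b - 160 to the basis.

S(f_1,f_3): lcm = a^{2}b. S = \tfrac{7}{4}a^{2} + 2ab^{2} + 3ab + \tfrac{3}{2}a - 4b^{2} + 20b.
  leading term a^{2}: subtract (-\tfrac{7}{4})·f_1 from \tfrac{7}{4}a^{2} + 2ab^{2} + 3ab + \tfrac{3}{2}a - 4b^{2} + 20b → 2ab^{2} - \tfrac{1}{2}ab - \tfrac{11}{2}a - 4b^{2} + 27b - 35
  leading term ab^{2}: subtract (2b)·f_2 from 2ab^{2} - \tfrac{1}{2}ab - \tfrac{11}{2}a - 4b^{2} + 27b - 35 → \tfrac{15}{2}ab - \tfrac{11}{2}a + 8b^{2} + 11b - 35
  leading term ab: subtract (\tfrac{15}{2})·f_2 from \tfrac{15}{2}ab - \tfrac{11}{2}a + 8b^{2} + 11b - 35 → \tfrac{49}{2}a + 8b^{2} + 56b - 95
  leading term a: subtract (\tfrac{49}{32})·h_4 from \tfrac{49}{2}a + 8b^{2} + 56b - 95 → -\tfrac{17}{4}b^{2} - \tfrac{133}{2}b + 150
  leading term b^{2}: no divisor's leading term divides it; move -\tfrac{17}{4}b^{2} to the remainder.
  leading term b: no divisor's leading term divides it; move -\tfrac{133}{2}b to the remainder.
  leading term 1: no divisor's leading term divides it; move 150 to the remainder.
  remainder -\tfrac{17}{4}b^{2} - \tfrac{133}{2}b + 150 ≠ 0; add h_5 = -\tfrac{17}{4}b^{2} - \tfrac{133}{2}b + 150 to the basis.

S(f_2,f_3): lcm = ab. S = -\tfrac{9}{4}a - 7b + \tfrac{19}{2}.
  leading term a: subtract (-\tfrac{9}{64})·h_4 from -\tfrac{9}{4}a - 7b + \tfrac{19}{2} → \tfrac{9}{8}b^{2} + \tfrac{17}{4}b - 13
  leading term b^{2}: subtract (-\tfrac{9}{34})·h_5 from \tfrac{9}{8}b^{2} + \tfrac{17}{4}b - 13 → -\tfrac{227}{17}b + \tfrac{454}{17}
  leading term b: no divisor's leading term divides it; move -\tfrac{227}{17}b to the remainder.
  leading term 1: no divisor's leading term divides it; move \tfrac{454}{17} to the remainder.
  remainder -\tfrac{227}{17}b + \tfrac{454}{17} ≠ 0; add h_6 = -\tfrac{227}{17}b + \tfrac{454}{17} to the basis.

The other S-polynomials (S(f_1,h_4), S(f_2,h_4), S(f_3,h_4), S(f_1,h_5), S(f_2,h_5), S(f_3,h_5), S(h_4,h_5), S(f_1,h_6), S(f_2,h_6), S(f_3,h_6), S(h_4,h_6), S(h_5,h_6)) all reduce to 0 modulo the current basis, so we have a Gröbner basis.
Inter-reduce: drop elements whose leading term is divisible by another's, tail-reduce, and make monic.
Reduced Gröbner basis: {a + 2, b - 2}.

From the last basis element, b - 2 = 0, so b takes values in {2}. Each choice, substituted upward through the basis, yields the corresponding point(s) of the solution set.
  b = 2: the earlier basis element becomes a + 2 = 0, giving a = -2 — point (-2, 2).

{(-2, 2)}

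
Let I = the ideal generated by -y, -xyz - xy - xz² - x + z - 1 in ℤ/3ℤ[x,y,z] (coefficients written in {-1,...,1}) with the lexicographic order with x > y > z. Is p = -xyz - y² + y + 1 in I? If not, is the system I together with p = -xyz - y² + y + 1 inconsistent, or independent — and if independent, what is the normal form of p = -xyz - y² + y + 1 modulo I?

First compute the reduced Gröbner basis of I by Buchberger's algorithm.
f_1 = -y, LT = y.
f_2 = -xyz - xy - xz² - x + z - 1, LT = xyz.

S(f_1,f_2): lcm = xyz. S = -xy - xz² - x + z - 1.
  leading term xy: subtract (x)·f_1 from -xy - xz² - x + z - 1 → -xz² - x + z - 1
  leading term xz²: no divisor's leading term divides it; move -xz² to the remainder.
  leading term x: no divisor's leading term divides it; move -x to the remainder.
  leading term z: no divisor's leading term divides it; move z to the remainder.
  leading term 1: no divisor's leading term divides it; move -1 to the remainder.
  remainder -xz² - x + z - 1 ≠ 0; add h_3 = -xz² - x + z - 1 to the basis.

The other S-polynomials (S(f_1,h_3), S(f_2,h_3)) all reduce to 0 modulo the current basis, so we have a Gröbner basis.
Inter-reduce: drop elements whose leading term is divisible by another's, tail-reduce, and make monic.
Reduced Gröbner basis: {xz² + x - z + 1, y}.
Label its elements g_1 = xz² + x - z + 1, g_2 = y.

Reduce p = -xyz - y² + y + 1 modulo G:
  leading term xyz: subtract (-xz)·g_2 from -xyz - y² + y + 1 → -y² + y + 1
  leading term y²: subtract (-y)·g_2 from -y² + y + 1 → y + 1
  leading term y: subtract (1)·g_2 from y + 1 → 1
  leading term 1: no divisor's leading term divides it; move 1 to the remainder.
  normal form = 1.
The normal form is nonzero, so p ∉ I. Since p minus its normal form lies in I, I + (p) = I + (r) where r = 1; decide whether this ideal is the whole ring.
Here r = 1 is a nonzero constant, hence a unit: 1 ∈ I + (p), the Gröbner basis of I + (p) is {1}, and the enlarged system has no common solution — adjoining p is inconsistent.

Adjoining -xyz - y² + y + 1 makes the ideal the whole ring: the system is inconsistent.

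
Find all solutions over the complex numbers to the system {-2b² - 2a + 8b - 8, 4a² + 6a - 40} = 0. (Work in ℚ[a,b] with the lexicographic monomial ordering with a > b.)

Compute a lex Gröbner basis by Buchberger's algorithm.
f_1 = -2a - 2b² + 8b - 8, LT = a.
f_2 = 4a² + 6a - 40, LT = a².

S(f_1,f_2): lcm = a². S = ab² - 4ab + 5/2a + 10.
  leading term ab²: subtract (-½b²)·f_1 from ab² - 4ab + 5/2a + 10 → -4ab + 5/2a - b⁴ + 4b³ - 4b² + 10
  leading term ab: subtract (2b)·f_1 from -4ab + 5/2a - b⁴ + 4b³ - 4b² + 10 → 5/2a - b⁴ + 8b³ - 20b² + 16b + 10
  leading term a: subtract (-5/4)·f_1 from 5/2a - b⁴ + 8b³ - 20b² + 16b + 10 → -b⁴ + 8b³ - 45/2b² + 26b
  leading term b⁴: no divisor's leading term divides it; move -b⁴ to the remainder.
  leading term b³: no divisor's leading term divides it; move 8b³ to the remainder.
  leading term b²: no divisor's leading term divides it; move -45/2b² to the remainder.
  leading term b: no divisor's leading term divides it; move 26b to the remainder.
  remainder -b⁴ + 8b³ - 45/2b² + 26b ≠ 0; add h_3 = -b⁴ + 8b³ - 45/2b² + 26b to the basis.

The other S-polynomials (S(f_1,h_3), S(f_2,h_3)) all reduce to 0 modulo the current basis, so we have a Gröbner basis.
Inter-reduce: drop elements whose leading term is divisible by another's, tail-reduce, and make monic.
Reduced Gröbner basis: {a + b² - 4b + 4, b⁴ - 8b³ + 45/2b² - 26b}.

From the last basis element, b⁴ - 8b³ + 45/2b² - 26b = 0, so b takes values in {0, 4, 2 - sqrt(10)*I/2, 2 + sqrt(10)*I/2}. Each choice, substituted upward through the basis, yields the corresponding point(s) of the solution set.
  b = 0: the earlier basis element becomes a + 4 = 0, giving a = -4 — point (-4, 0).
  b = 4: the earlier basis element becomes a + 4 = 0, giving a = -4 — point (-4, 4).
  b = 2 - sqrt(10)*I/2: the earlier basis element becomes a - 5/2 = 0, giving a = 5/2 — point (5/2, 2 - sqrt(10)*I/2).
  b = 2 + sqrt(10)*I/2: the earlier basis element becomes a - 5/2 = 0, giving a = 5/2 — point (5/2, 2 + sqrt(10)*I/2).
This is the nonlinear analogue of row-reducing a linear system.

{(-4, 0), (-4, 4), (5/2, 2 - sqrt(10)*I/2), (5/2, 2 + sqrt(10)*I/2)}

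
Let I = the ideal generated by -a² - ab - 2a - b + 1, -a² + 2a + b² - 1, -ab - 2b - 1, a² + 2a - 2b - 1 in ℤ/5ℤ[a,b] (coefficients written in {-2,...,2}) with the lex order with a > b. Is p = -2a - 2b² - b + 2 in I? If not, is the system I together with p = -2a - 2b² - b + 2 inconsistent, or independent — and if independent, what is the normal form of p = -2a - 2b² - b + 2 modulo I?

First compute the reduced Gröbner basis of I by Buchberger's algorithm.
f_1 = -a² - ab - 2a - b + 1, LT = a².
f_2 = -a² + 2a + b² - 1, LT = a².
f_3 = -ab - 2b - 1, LT = ab.
f_4 = a² + 2a - 2b - 1, LT = a².

S(f_1,f_2): lcm = a². S = ab - a + b² + b - 2.
  leading term ab: subtract (-1)·f_3 from ab - a + b² + b - 2 → -a + b² - b + 2
  leading term a: no divisor's leading term divides it; move -a to the remainder.
  leading term b²: no divisor's leading term divides it; move b² to the remainder.
  leading term b: no divisor's leading term divides it; move -b to the remainder.
  leading term 1: no divisor's leading term divides it; move 2 to the remainder.
  remainder -a + b² - b + 2 ≠ 0; add h_5 = -a + b² - b + 2 to the basis.

S(f_1,f_3): lcm = a²b. S = ab² - a + b² - b.
  leading term ab²: subtract (-b)·f_3 from ab² - a + b² - b → -a - b² - 2b
  leading term a: subtract (1)·h_5 from -a - b² - 2b → -2b² - b - 2
  leading term b²: no divisor's leading term divides it; move -2b² to the remainder.
  leading term b: no divisor's leading term divides it; move -b to the remainder.
  leading term 1: no divisor's leading term divides it; move -2 to the remainder.
  remainder -2b² - b - 2 ≠ 0; add h_6 = -2b² - b - 2 to the basis.

S(f_1,f_4): lcm = a². S = ab - 2b.
  leading term ab: subtract (-1)·f_3 from ab - 2b → b - 1
  leading term b: no divisor's leading term divides it; move b to the remainder.
  leading term 1: no divisor's leading term divides it; move -1 to the remainder.
  remainder b - 1 ≠ 0; add h_7 = b - 1 to the basis.

The other S-polynomials (S(f_2,f_3), S(f_2,f_4), S(f_3,f_4), S(f_1,h_5), S(f_2,h_5), S(f_3,h_5), S(f_4,h_5), S(f_1,h_6), S(f_2,h_6), S(f_3,h_6), S(f_4,h_6), S(h_5,h_6), S(f_1,h_7), S(f_2,h_7), S(f_3,h_7), S(f_4,h_7), S(h_5,h_7), S(h_6,h_7)) all reduce to 0 modulo the current basis, so we have a Gröbner basis.
Inter-reduce: drop elements whose leading term is divisible by another's, tail-reduce, and make monic.
Reduced Gröbner basis: {a - 2, b - 1}.
Label its elements g_1 = a - 2, g_2 = b - 1.

Reduce p = -2a - 2b² - b + 2 modulo G:
  leading term a: subtract (-2)·g_1 from -2a - 2b² - b + 2 → -2b² - b - 2
  leading term b²: subtract (-2b)·g_2 from -2b² - b - 2 → 2b - 2
  leading term b: subtract (2)·g_2 from 2b - 2 → 0
  normal form = 0.
Since the normal form is 0, p ∈ I.

Ideal membership is decidable via reduction modulo a Gröbner basis.

-2a - 2b² - b + 2 lies in I (it reduces to 0).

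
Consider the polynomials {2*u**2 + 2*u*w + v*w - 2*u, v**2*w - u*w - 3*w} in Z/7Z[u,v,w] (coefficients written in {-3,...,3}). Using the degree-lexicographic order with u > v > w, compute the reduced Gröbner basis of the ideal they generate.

G = {v**2*w - u*w - 3*w, u**2 + u*w - 3*v*w - u}

The reduced Gröbner basis is the canonical form of the ideal for this ordering.

f_1 = 2*u**2 + 2*u*w + v*w - 2*u, LT = u**2.
f_2 = v**2*w - u*w - 3*w, LT = v**2*w.

The S-polynomials (S(f_1,f_2)) all reduce to 0 modulo the current basis, so we have a Gröbner basis.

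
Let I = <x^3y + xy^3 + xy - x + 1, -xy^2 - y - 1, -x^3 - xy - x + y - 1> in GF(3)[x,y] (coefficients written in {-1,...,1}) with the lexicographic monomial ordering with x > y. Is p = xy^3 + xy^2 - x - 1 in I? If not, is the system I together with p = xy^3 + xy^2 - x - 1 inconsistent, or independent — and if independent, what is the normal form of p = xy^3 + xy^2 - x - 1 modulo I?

xy^3 + xy^2 - x - 1 lies in I (it reduces to 0).

First compute the reduced Gröbner basis of I by Buchberger's algorithm.
f_1 = x^3y + xy^3 + xy - x + 1, LT = x^3y.
f_2 = -xy^2 - y - 1, LT = xy^2.
f_3 = -x^3 - xy - x + y - 1, LT = x^3.

S(f_1,f_2): lcm = x^3y^2. S = -x^2y - x^2 + xy^4 + xy^2 - xy + y.
  reduce S modulo (f_1, f_2, f_3):
  remainder -x^2y - x^2 - xy - y^3 - y^2 - 1 ≠ 0; add h_4 = -x^2y - x^2 - xy - y^3 - y^2 - 1 to the basis.

S(f_1,f_3): lcm = x^3y. S = xy^3 - xy^2 - x + y^2 - y + 1.
  reduce S modulo (f_1, f_2, f_3, h_4):
  remainder -x - y - 1 ≠ 0; add h_5 = -x - y - 1 to the basis.

S(f_1,h_4): lcm = x^3y. S = -x^3 - x^2y - xy^2 + xy + x + 1.
  reduce S modulo (f_1, f_2, f_3, h_4, h_5):
  remainder y^3 - y^2 ≠ 0; add h_6 = y^3 - y^2 to the basis.

S(f_2,h_4): lcm = x^2y^2. S = -x^2y - xy^2 + xy + x - y^4 - y^3 - y.
  reduce S modulo (f_1, f_2, f_3, h_4, h_5, h_6):
  remainder -y^2 - y - 1 ≠ 0; add h_7 = -y^2 - y - 1 to the basis.

S(f_1,h_5): lcm = x^3y. S = -x^2y^2 - x^2y + xy^3 + xy - x + 1.
  reduce S modulo (f_1, f_2, f_3, h_4, h_5, h_6, h_7):
  remainder -y + 1 ≠ 0; add h_8 = -y + 1 to the basis.

The other S-polynomials (S(f_2,f_3), S(f_3,h_4), S(f_2,h_5), S(f_3,h_5), S(h_4,h_5), S(f_1,h_6), S(f_2,h_6), S(f_3,h_6), S(h_4,h_6), S(h_5,h_6), S(f_1,h_7), S(f_2,h_7), S(f_3,h_7), S(h_4,h_7), S(h_5,h_7), S(h_6,h_7), S(f_1,h_8), S(f_2,h_8), S(f_3,h_8), S(h_4,h_8), S(h_5,h_8), S(h_6,h_8), S(h_7,h_8)) all reduce to 0 modulo the current basis, so we have a Gröbner basis.
Inter-reduce: drop elements whose leading term is divisible by another's, tail-reduce, and make monic.
Reduced Gröbner basis: {x - 1, y - 1}.
Label its elements g_1 = x - 1, g_2 = y - 1.

Reduce p = xy^3 + xy^2 - x - 1 modulo G:
  leading term xy^3: subtract (y^3)·g_1 from xy^3 + xy^2 - x - 1 → xy^2 - x + y^3 - 1
  leading term xy^2: subtract (y^2)·g_1 from xy^2 - x + y^3 - 1 → -x + y^3 + y^2 - 1
  leading term x: subtract (-1)·g_1 from -x + y^3 + y^2 - 1 → y^3 + y^2 + 1
  leading term y^3: subtract (y^2)·g_2 from y^3 + y^2 + 1 → -y^2 + 1
  leading term y^2: subtract (-y)·g_2 from -y^2 + 1 → -y + 1
  leading term y: subtract (-1)·g_2 from -y + 1 → 0
  normal form = 0.
Since the normal form is 0, p ∈ I.

Ideal membership is decidable via reduction modulo a Gröbner basis.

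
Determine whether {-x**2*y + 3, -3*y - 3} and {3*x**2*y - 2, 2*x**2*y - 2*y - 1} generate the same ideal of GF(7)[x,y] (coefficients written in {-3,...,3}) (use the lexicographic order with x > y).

Yes, the ideals are equal.

Since reduced Gröbner bases are canonical representatives of ideals under a given ordering, it suffices to compute and compare them.
Buchberger on the first generating set:
f_1 = -x**2*y + 3, LT = x**2*y.
f_2 = -3*y - 3, LT = y.

S(f_1,f_2): lcm = x**2*y. S = -x**2 - 3.
  reduce S modulo (f_1, f_2):
  remainder -x**2 - 3 ≠ 0; add g_3 = -x**2 - 3 to the basis.

The other S-polynomials (S(f_1,g_3), S(f_2,g_3)) all reduce to 0 modulo the current basis, so we have a Gröbner basis.
Inter-reduce: drop elements whose leading term is divisible by another's, tail-reduce, and make monic.
Reduced Gröbner basis: {x**2 + 3, y + 1}.

Buchberger on the second generating set:
h_1 = 3*x**2*y - 2, LT = x**2*y.
h_2 = 2*x**2*y - 2*y - 1, LT = x**2*y.

S(h_1,h_2): lcm = x**2*y. S = y + 1.
  reduce S modulo (h_1, h_2):
  remainder y + 1 ≠ 0; add k_3 = y + 1 to the basis.

S(h_1,k_3): lcm = x**2*y. S = -x**2 - 3.
  reduce S modulo (h_1, h_2, k_3):
  remainder -x**2 - 3 ≠ 0; add k_4 = -x**2 - 3 to the basis.

The other S-polynomials (S(h_2,k_3), S(h_1,k_4), S(h_2,k_4), S(k_3,k_4)) all reduce to 0 modulo the current basis, so we have a Gröbner basis.
Inter-reduce: drop elements whose leading term is divisible by another's, tail-reduce, and make monic.
Reduced Gröbner basis: {x**2 + 3, y + 1}.

These coincide, so the ideals are equal.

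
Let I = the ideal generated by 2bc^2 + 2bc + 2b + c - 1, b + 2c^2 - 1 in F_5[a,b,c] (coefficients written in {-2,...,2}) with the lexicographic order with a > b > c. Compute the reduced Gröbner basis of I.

This is the nonlinear analogue of row-reducing a linear system.

f_1 = 2bc^2 + 2bc + 2b + c - 1, LT = bc^2.
f_2 = b + 2c^2 - 1, LT = b.

S(f_1,f_2): lcm = bc^2. S = bc + b - 2c^4 + c^2 - 2c + 2.
  reduce S modulo (f_1, f_2):
  remainder -2c^4 - 2c^3 - c^2 - c - 2 ≠ 0; add g_3 = -2c^4 - 2c^3 - c^2 - c - 2 to the basis.

The other S-polynomials (S(f_1,g_3), S(f_2,g_3)) all reduce to 0 modulo the current basis, so we have a Gröbner basis.
Inter-reduce: drop elements whose leading term is divisible by another's, tail-reduce, and make monic.

G = {b + 2c^2 - 1, c^4 + c^3 - 2c^2 - 2c + 1}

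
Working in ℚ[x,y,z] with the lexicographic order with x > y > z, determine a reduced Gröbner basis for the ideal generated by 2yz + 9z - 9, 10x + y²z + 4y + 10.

The reduced Gröbner basis is the canonical form of the ideal for this ordering.

f_1 = 2yz + 9z - 9, LT = yz.
f_2 = 10x + y²z + 4y + 10, LT = x.

The S-polynomials (S(f_1,f_2)) all reduce to 0 modulo the current basis, so we have a Gröbner basis.

G = {x + 17/20y + 81/40z - 41/40, yz + 9/2z - 9/2}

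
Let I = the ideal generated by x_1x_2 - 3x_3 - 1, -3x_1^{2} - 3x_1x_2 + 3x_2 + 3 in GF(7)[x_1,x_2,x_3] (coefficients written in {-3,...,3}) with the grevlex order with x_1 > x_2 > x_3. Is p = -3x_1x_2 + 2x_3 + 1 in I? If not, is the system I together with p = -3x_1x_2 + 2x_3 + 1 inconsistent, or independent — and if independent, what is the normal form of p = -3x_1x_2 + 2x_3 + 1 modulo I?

Adjoining -3x_1x_2 + 2x_3 + 1 makes the ideal the whole ring: the system is inconsistent.

First compute the reduced Gröbner basis of I by Buchberger's algorithm.
f_1 = x_1x_2 - 3x_3 - 1, LT = x_1x_2.
f_2 = -3x_1^{2} - 3x_1x_2 + 3x_2 + 3, LT = x_1^{2}.

S(f_1,f_2): lcm = x_1^{2}x_2. S = -x_1x_2^{2} + x_2^{2} - 3x_1x_3 - x_1 + x_2.
  reduce S modulo (f_1, f_2):
  remainder x_2^{2} - 3x_1x_3 - 3x_2x_3 - x_1 ≠ 0; add h_3 = x_2^{2} - 3x_1x_3 - 3x_2x_3 - x_1 to the basis.

The other S-polynomials (S(f_1,h_3), S(f_2,h_3)) all reduce to 0 modulo the current basis, so we have a Gröbner basis.
Inter-reduce: drop elements whose leading term is divisible by another's, tail-reduce, and make monic.
Reduced Gröbner basis: {x_1^{2} - x_2 + 3x_3, x_1x_2 - 3x_3 - 1, x_2^{2} - 3x_1x_3 - 3x_2x_3 - x_1}.
Label its elements g_1 = x_1^{2} - x_2 + 3x_3, g_2 = x_1x_2 - 3x_3 - 1, g_3 = x_2^{2} - 3x_1x_3 - 3x_2x_3 - x_1.

Reduce p = -3x_1x_2 + 2x_3 + 1 modulo G:
  leading term x_1x_2: subtract (-3)·g_2 from -3x_1x_2 + 2x_3 + 1 → -2
  leading term 1: no divisor's leading term divides it; move -2 to the remainder.
  normal form = -2.
The normal form is nonzero, so p ∉ I. Since p minus its normal form lies in I, I + (p) = I + (r) where r = -2; decide whether this ideal is the whole ring.
Here r = -2 is a nonzero constant, hence a unit: 1 ∈ I + (p), the Gröbner basis of I + (p) is {1}, and the enlarged system has no common solution — adjoining p is inconsistent.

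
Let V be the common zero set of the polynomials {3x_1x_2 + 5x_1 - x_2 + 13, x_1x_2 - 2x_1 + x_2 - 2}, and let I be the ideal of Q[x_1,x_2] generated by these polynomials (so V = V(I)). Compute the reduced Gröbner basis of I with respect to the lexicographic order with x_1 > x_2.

The reduced Gröbner basis is the canonical form of the ideal for this ordering.

f_1 = 3x_1x_2 + 5x_1 - x_2 + 13, LT = x_1x_2.
f_2 = x_1x_2 - 2x_1 + x_2 - 2, LT = x_1x_2.

S(f_1,f_2): lcm = x_1x_2. S = 11/3x_1 - 4/3x_2 + 19/3.
  leading term x_1: no divisor's leading term divides it; move 11/3x_1 to the remainder.
  leading term x_2: no divisor's leading term divides it; move -4/3x_2 to the remainder.
  leading term 1: no divisor's leading term divides it; move 19/3 to the remainder.
  remainder 11/3x_1 - 4/3x_2 + 19/3 ≠ 0; add g_3 = 11/3x_1 - 4/3x_2 + 19/3 to the basis.

S(f_1,g_3): lcm = x_1x_2. S = 5/3x_1 + 4/11x_2^2 - 68/33x_2 + 13/3.
  leading term x_1: subtract (5/11)·g_3 from 5/3x_1 + 4/11x_2^2 - 68/33x_2 + 13/3 → 4/11x_2^2 - 16/11x_2 + 16/11
  leading term x_2^2: no divisor's leading term divides it; move 4/11x_2^2 to the remainder.
  leading term x_2: no divisor's leading term divides it; move -16/11x_2 to the remainder.
  leading term 1: no divisor's leading term divides it; move 16/11 to the remainder.
  remainder 4/11x_2^2 - 16/11x_2 + 16/11 ≠ 0; add g_4 = 4/11x_2^2 - 16/11x_2 + 16/11 to the basis.

The other S-polynomials (S(f_2,g_3), S(f_1,g_4), S(f_2,g_4), S(g_3,g_4)) all reduce to 0 modulo the current basis, so we have a Gröbner basis.
Inter-reduce: drop elements whose leading term is divisible by another's, tail-reduce, and make monic.

G = {x_1 - 4/11x_2 + 19/11, x_2^2 - 4x_2 + 4}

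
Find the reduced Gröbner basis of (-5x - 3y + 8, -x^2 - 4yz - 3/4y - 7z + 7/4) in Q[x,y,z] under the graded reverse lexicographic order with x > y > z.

G = {y^2 + 100/9yz - 13/4y + 175/9z + 9/4, x + 3/5y - 8/5}

f_1 = -5x - 3y + 8, LT = x.
f_2 = -x^2 - 4yz - 3/4y - 7z + 7/4, LT = x^2.

S(f_1,f_2): lcm = x^2. S = 3/5xy - 4yz - 8/5x - 3/4y - 7z + 7/4.
  leading term xy: subtract (-3/25y)·f_1 from 3/5xy - 4yz - 8/5x - 3/4y - 7z + 7/4 → -9/25y^2 - 4yz - 8/5x + 21/100y - 7z + 7/4
  leading term y^2: no divisor's leading term divides it; move -9/25y^2 to the remainder.
  leading term yz: no divisor's leading term divides it; move -4yz to the remainder.
  leading term x: subtract (8/25)·f_1 from -8/5x + 21/100y - 7z + 7/4 → 117/100y - 7z - 81/100
  leading term y: no divisor's leading term divides it; move 117/100y to the remainder.
  leading term z: no divisor's leading term divides it; move -7z to the remainder.
  leading term 1: no divisor's leading term divides it; move -81/100 to the remainder.
  remainder -9/25y^2 - 4yz + 117/100y - 7z - 81/100 ≠ 0; add g_3 = -9/25y^2 - 4yz + 117/100y - 7z - 81/100 to the basis.

The other S-polynomials (S(f_1,g_3), S(f_2,g_3)) all reduce to 0 modulo the current basis, so we have a Gröbner basis.
Inter-reduce: drop elements whose leading term is divisible by another's, tail-reduce, and make monic.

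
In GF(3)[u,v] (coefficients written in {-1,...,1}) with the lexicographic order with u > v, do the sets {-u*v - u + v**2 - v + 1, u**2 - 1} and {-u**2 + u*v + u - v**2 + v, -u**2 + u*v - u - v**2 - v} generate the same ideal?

No, the ideals differ.

Equality of ideals is decidable: compute both reduced Gröbner bases (unique for the ordering) and check whether they agree.
Buchberger on the first generating set:
f_1 = -u*v - u + v**2 - v + 1, LT = u*v.
f_2 = u**2 - 1, LT = u**2.

S(f_1,f_2): lcm = u**2*v. S = u**2 - u*v**2 + u*v - u + v.
  leading term u**2: subtract (1)·f_2 from u**2 - u*v**2 + u*v - u + v → -u*v**2 + u*v - u + v + 1
  leading term u*v**2: subtract (v)·f_1 from -u*v**2 + u*v - u + v + 1 → -u*v - u - v**3 + v**2 + 1
  leading term u*v: subtract (1)·f_1 from -u*v - u - v**3 + v**2 + 1 → -v**3 + v
  leading term v**3: no divisor's leading term divides it; move -v**3 to the remainder.
  leading term v: no divisor's leading term divides it; move v to the remainder.
  remainder -v**3 + v ≠ 0; add g_3 = -v**3 + v to the basis.

The other S-polynomials (S(f_1,g_3), S(f_2,g_3)) all reduce to 0 modulo the current basis, so we have a Gröbner basis.
Inter-reduce: drop elements whose leading term is divisible by another's, tail-reduce, and make monic.
Reduced Gröbner basis: {u**2 - 1, u*v + u - v**2 + v - 1, v**3 - v}.

Buchberger on the second generating set:
h_1 = -u**2 + u*v + u - v**2 + v, LT = u**2.
h_2 = -u**2 + u*v - u - v**2 - v, LT = u**2.

S(h_1,h_2): lcm = u**2. S = u + v.
  leading term u: no divisor's leading term divides it; move u to the remainder.
  leading term v: no divisor's leading term divides it; move v to the remainder.
  remainder u + v ≠ 0; add k_3 = u + v to the basis.

The other S-polynomials (S(h_1,k_3), S(h_2,k_3)) all reduce to 0 modulo the current basis, so we have a Gröbner basis.
Inter-reduce: drop elements whose leading term is divisible by another's, tail-reduce, and make monic.
Reduced Gröbner basis: {u + v}.

Since the reduced bases disagree, the two ideals are not the same.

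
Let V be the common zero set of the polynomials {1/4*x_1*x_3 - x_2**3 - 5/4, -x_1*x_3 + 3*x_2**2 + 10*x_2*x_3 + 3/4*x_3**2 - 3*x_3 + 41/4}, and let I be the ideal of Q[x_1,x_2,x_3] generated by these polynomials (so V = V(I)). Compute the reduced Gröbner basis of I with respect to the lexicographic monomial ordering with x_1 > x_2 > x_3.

G = {x_1*x_3 - 3*x_2**2 - 10*x_2*x_3 - 3/4*x_3**2 + 3*x_3 - 41/4, x_2**3 - 3/4*x_2**2 - 5/2*x_2*x_3 - 3/16*x_3**2 + 3/4*x_3 - 21/16}

f_1 = 1/4*x_1*x_3 - x_2**3 - 5/4, LT = x_1*x_3.
f_2 = -x_1*x_3 + 3*x_2**2 + 10*x_2*x_3 + 3/4*x_3**2 - 3*x_3 + 41/4, LT = x_1*x_3.

S(f_1,f_2): lcm = x_1*x_3. S = -4*x_2**3 + 3*x_2**2 + 10*x_2*x_3 + 3/4*x_3**2 - 3*x_3 + 21/4.
  leading term x_2**3: no divisor's leading term divides it; move -4*x_2**3 to the remainder.
  leading term x_2**2: no divisor's leading term divides it; move 3*x_2**2 to the remainder.
  leading term x_2*x_3: no divisor's leading term divides it; move 10*x_2*x_3 to the remainder.
  leading term x_3**2: no divisor's leading term divides it; move 3/4*x_3**2 to the remainder.
  leading term x_3: no divisor's leading term divides it; move -3*x_3 to the remainder.
  leading term 1: no divisor's leading term divides it; move 21/4 to the remainder.
  remainder -4*x_2**3 + 3*x_2**2 + 10*x_2*x_3 + 3/4*x_3**2 - 3*x_3 + 21/4 ≠ 0; add g_3 = -4*x_2**3 + 3*x_2**2 + 10*x_2*x_3 + 3/4*x_3**2 - 3*x_3 + 21/4 to the basis.

The other S-polynomials (S(f_1,g_3), S(f_2,g_3)) all reduce to 0 modulo the current basis, so we have a Gröbner basis.
Inter-reduce: drop elements whose leading term is divisible by another's, tail-reduce, and make monic.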